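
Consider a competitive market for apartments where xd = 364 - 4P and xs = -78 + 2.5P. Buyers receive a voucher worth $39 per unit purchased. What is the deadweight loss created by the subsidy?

Deadweight loss = $1170

Pre-subsidy: 364 - 4P = -78 + 2.5P gives P* = 68, x* = 92.
With the rebate, buyers effectively pay Pb = Ps − 39, where Ps is the price sellers receive.
Demand in terms of Ps becomes xd = 364 − 4(Ps − 39) = 520 - 4Ps. Setting this equal to supply: 520 - 4Ps = -78 + 2.5Ps, so Ps = 92.
Buyers pay Pb = 92 − 39 = 53; x' = -78 + 2.5·92 = 152.
The subsidy expands output by 152 − 92 = 60 past the efficient level; on those units the gap between marginal cost and willingness to pay runs from 0 up to 39.
DWL = ½ × 39 × 60 = 1170.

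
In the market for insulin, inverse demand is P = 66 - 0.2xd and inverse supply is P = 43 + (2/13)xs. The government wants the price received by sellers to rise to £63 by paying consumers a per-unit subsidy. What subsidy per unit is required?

At a seller price of 63, quantity supplied is -279.5 + 6.5·63 = 130.
Buyers absorb 130 only when they pay Pb = 66 − 0.2·130 = 40.
s = Ps − Pb = 63 − 40 = 23.

Required subsidy s = £23 per unit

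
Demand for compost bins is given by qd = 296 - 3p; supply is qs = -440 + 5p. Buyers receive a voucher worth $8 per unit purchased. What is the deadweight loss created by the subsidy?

Deadweight loss = $60

Pre-subsidy: 296 - 3p = -440 + 5p gives p* = 92, q* = 20.
With the rebate, buyers effectively pay pb = ps − 8, where ps is the price sellers receive.
Demand in terms of ps becomes qd = 296 − 3(ps − 8) = 320 - 3ps. Setting this equal to supply: 320 - 3ps = -440 + 5ps, so ps = 95.
Buyers pay pb = 95 − 8 = 87; q' = -440 + 5·95 = 35.
The subsidy expands output by 35 − 20 = 15 past the efficient level; on those units the gap between marginal cost and willingness to pay runs from 0 up to 8.
DWL = ½ × 8 × 15 = 60.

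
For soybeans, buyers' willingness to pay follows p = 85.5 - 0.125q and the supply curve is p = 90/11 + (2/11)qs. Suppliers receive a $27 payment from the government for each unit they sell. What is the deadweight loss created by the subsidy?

Pre-subsidy: 85.5 - 0.125q = 90/11 + (2/11)q gives q* = 252 and p* = 54.
With the subsidy, sellers receive ps = pb + 27 for each unit, where pb is the price buyers pay.
On the curves, pb = 85.5 - 0.125q and ps = 90/11 + (2/11)q; the wedge ps − pb = 27 gives 90/11 + (2/11)q − (85.5 - 0.125q) = 27, so q' = 340.
Then pb = 85.5 − 0.125·340 = 43 and ps = 90/11 + (2/11)·340 = 70.
The subsidy expands output by 340 − 252 = 88 past the efficient level; on those units the gap between marginal cost and willingness to pay runs from 0 up to 27.
DWL = ½ × 27 × 88 = 1188.

Deadweight loss = $1188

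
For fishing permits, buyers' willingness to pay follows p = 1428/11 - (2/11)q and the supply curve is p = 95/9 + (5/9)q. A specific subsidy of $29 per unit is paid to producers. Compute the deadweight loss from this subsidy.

Deadweight loss = 83259/146

Pre-subsidy: 1428/11 - (2/11)q = 95/9 + (5/9)q gives q* = 11807/73 and p* = 7330/73.
With the subsidy, sellers receive ps = pb + 29 for each unit, where pb is the price buyers pay.
On the curves, pb = 1428/11 - (2/11)q and ps = 95/9 + (5/9)q; the wedge ps − pb = 29 gives 95/9 + (5/9)q − (1428/11 - (2/11)q) = 29, so q' = 14678/73.
Then pb = 1428/11 − (2/11)·(14678/73) = 6808/73 and ps = 95/9 + (5/9)·(14678/73) = 8925/73.
The subsidy expands output by 14678/73 − 11807/73 = 2871/73 past the efficient level; on those units the gap between marginal cost and willingness to pay runs from 0 up to 29.
DWL = ½ × 29 × 2871/73 = 83259/146.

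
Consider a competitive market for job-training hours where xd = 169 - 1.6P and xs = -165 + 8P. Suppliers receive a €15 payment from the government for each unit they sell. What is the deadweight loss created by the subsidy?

Pre-subsidy: 169 - 1.6P = -165 + 8P gives P* = 835/24, x* = 340/3.
With the subsidy, sellers receive Ps = Pb + 15 for each unit, where Pb is the price buyers pay.
Supply in terms of Pb becomes xs = -165 + 8(Pb + 15) = -45 + 8Pb. Setting this equal to demand: 169 - 1.6Pb = -45 + 8Pb, so Pb = 535/24.
Sellers receive Ps = 535/24 + 15 = 895/24; x' = 169 − 1.6·(535/24) = 400/3.
The subsidy expands output by 400/3 − 340/3 = 20 past the efficient level; on those units the gap between marginal cost and willingness to pay runs from 0 up to 15.
DWL = ½ × 15 × 20 = 150.

Deadweight loss = €150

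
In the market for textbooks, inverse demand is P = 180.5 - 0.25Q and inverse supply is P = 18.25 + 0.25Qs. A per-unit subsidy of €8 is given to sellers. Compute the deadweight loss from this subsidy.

Deadweight loss = €64

Pre-subsidy: 180.5 - 0.25Q = 18.25 + 0.25Q gives Q* = 324.5 and P* = 99.375.
With the subsidy, sellers receive Ps = Pb + 8 for each unit, where Pb is the price buyers pay.
On the curves, Pb = 180.5 - 0.25Q and Ps = 18.25 + 0.25Q; the wedge Ps − Pb = 8 gives 18.25 + 0.25Q − (180.5 - 0.25Q) = 8, so Q' = 340.5.
Then Pb = 180.5 − 0.25·340.5 = 95.375 and Ps = 18.25 + 0.25·340.5 = 103.375.
The subsidy expands output by 340.5 − 324.5 = 16 past the efficient level; on those units the gap between marginal cost and willingness to pay runs from 0 up to 8.
DWL = ½ × 8 × 16 = 64.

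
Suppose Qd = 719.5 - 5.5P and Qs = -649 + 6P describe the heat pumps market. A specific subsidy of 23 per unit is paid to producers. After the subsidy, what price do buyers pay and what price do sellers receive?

Buyers pay 107; sellers receive 130

Pre-subsidy: 719.5 - 5.5P = -649 + 6P gives P* = 119, Q* = 65.
With the subsidy, sellers receive Ps = Pb + 23 for each unit, where Pb is the price buyers pay.
Supply in terms of Pb becomes Qs = -649 + 6(Pb + 23) = -511 + 6Pb. Setting this equal to demand: 719.5 - 5.5Pb = -511 + 6Pb, so Pb = 107.
Sellers receive Ps = 107 + 23 = 130; Q' = 719.5 − 5.5·107 = 131.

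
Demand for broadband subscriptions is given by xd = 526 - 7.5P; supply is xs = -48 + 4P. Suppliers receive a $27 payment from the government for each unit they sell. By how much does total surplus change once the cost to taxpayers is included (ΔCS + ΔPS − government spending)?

Net change in total surplus = -21870/23

Pre-subsidy: 526 - 7.5P = -48 + 4P gives P* = 1148/23, x* = 3488/23.
With the subsidy, sellers receive Ps = Pb + 27 for each unit, where Pb is the price buyers pay.
Supply in terms of Pb becomes xs = -48 + 4(Pb + 27) = 60 + 4Pb. Setting this equal to demand: 526 - 7.5Pb = 60 + 4Pb, so Pb = 932/23.
Sellers receive Ps = 932/23 + 27 = 1553/23; x' = 526 − 7.5·(932/23) = 5108/23.
ΔCS = ½(3488/23 + 5108/23)(1148/23 − 932/23) = 928368/529; ΔPS = ½(3488/23 + 5108/23)(1553/23 − 1148/23) = 1740690/529.
Government spending = 27 × 5108/23 = 137916/23.
Net change = 928368/529 + 1740690/529 − 137916/23 = -21870/23. The loss equals the DWL triangle ½·27·1620/23.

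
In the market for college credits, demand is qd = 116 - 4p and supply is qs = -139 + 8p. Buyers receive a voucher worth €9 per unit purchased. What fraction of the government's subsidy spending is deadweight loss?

Pre-subsidy: 116 - 4p = -139 + 8p gives p* = 21.25, q* = 31.
With the rebate, buyers effectively pay pb = ps − 9, where ps is the price sellers receive.
Demand in terms of ps becomes qd = 116 − 4(ps − 9) = 152 - 4ps. Setting this equal to supply: 152 - 4ps = -139 + 8ps, so ps = 24.25.
Buyers pay pb = 24.25 − 9 = 15.25; q' = -139 + 8·24.25 = 55.
ΔCS = ½(31 + 55)(21.25 − 15.25) = 258; ΔPS = ½(31 + 55)(24.25 − 21.25) = 129.
Government spending = 9 × 55 = 495.
DWL = ½ × 9 × (55 − 31) = 108; fraction = 108 / 495 = 12/55.

DWL / government spending = 12/55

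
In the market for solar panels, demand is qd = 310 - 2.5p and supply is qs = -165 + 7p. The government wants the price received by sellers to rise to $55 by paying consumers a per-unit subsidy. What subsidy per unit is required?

At a seller price of 55, quantity supplied is -165 + 7·55 = 220.
Buyers absorb 220 only when they pay pb with 310 − 2.5·pb = 220, i.e. pb = 36.
s = ps − pb = 55 − 36 = 19.

Required subsidy s = $19 per unit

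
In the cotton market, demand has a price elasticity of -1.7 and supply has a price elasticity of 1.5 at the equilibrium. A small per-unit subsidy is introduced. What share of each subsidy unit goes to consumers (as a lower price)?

Consumer share = 0.46875

For a small subsidy around the equilibrium, the benefit split depends on the relative slopes, which at a point are proportional to the elasticities.
Buyer share = εs/(εs + |εd|) = 1.5/(1.5 + 1.7) = 0.46875; seller share = |εd|/(εs + |εd|) = 0.53125.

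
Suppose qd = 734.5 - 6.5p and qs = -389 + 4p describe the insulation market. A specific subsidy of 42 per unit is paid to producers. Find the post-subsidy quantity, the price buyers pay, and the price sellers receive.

Pre-subsidy: 734.5 - 6.5p = -389 + 4p gives p* = 107, q* = 39.
With the subsidy, sellers receive ps = pb + 42 for each unit, where pb is the price buyers pay.
Supply in terms of pb becomes qs = -389 + 4(pb + 42) = -221 + 4pb. Setting this equal to demand: 734.5 - 6.5pb = -221 + 4pb, so pb = 91.
Sellers receive ps = 91 + 42 = 133; q' = 734.5 − 6.5·91 = 143.

q' = 143; buyers pay 91; sellers receive 133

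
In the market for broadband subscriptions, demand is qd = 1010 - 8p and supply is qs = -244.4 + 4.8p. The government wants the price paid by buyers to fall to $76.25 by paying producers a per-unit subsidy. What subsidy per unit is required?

Required subsidy s = $58 per unit

At a buyer price of 76.25, quantity demanded is 1010 − 8·76.25 = 400.
Sellers supply 400 only when they receive ps with -244.4 + 4.8·ps = 400, i.e. ps = 134.25.
s = ps − pb = 134.25 − 76.25 = 58.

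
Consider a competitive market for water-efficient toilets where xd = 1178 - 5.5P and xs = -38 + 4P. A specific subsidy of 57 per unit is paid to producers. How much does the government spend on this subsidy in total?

Pre-subsidy: 1178 - 5.5P = -38 + 4P gives P* = 128, x* = 474.
With the subsidy, sellers receive Ps = Pb + 57 for each unit, where Pb is the price buyers pay.
Supply in terms of Pb becomes xs = -38 + 4(Pb + 57) = 190 + 4Pb. Setting this equal to demand: 1178 - 5.5Pb = 190 + 4Pb, so Pb = 104.
Sellers receive Ps = 104 + 57 = 161; x' = 1178 − 5.5·104 = 606.
Government outlay = subsidy × quantity = 57 × 606 = 34542.

Government cost = 34542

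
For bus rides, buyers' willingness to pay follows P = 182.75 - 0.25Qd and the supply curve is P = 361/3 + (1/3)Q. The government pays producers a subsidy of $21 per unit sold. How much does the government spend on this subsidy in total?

Government cost = $3003

Pre-subsidy: 182.75 - 0.25Q = 361/3 + (1/3)Q gives Q* = 107 and P* = 156.
With the subsidy, sellers receive Ps = Pb + 21 for each unit, where Pb is the price buyers pay.
On the curves, Pb = 182.75 - 0.25Q and Ps = 361/3 + (1/3)Q; the wedge Ps − Pb = 21 gives 361/3 + (1/3)Q − (182.75 - 0.25Q) = 21, so Q' = 143.
Then Pb = 182.75 − 0.25·143 = 147 and Ps = 361/3 + (1/3)·143 = 168.
Government outlay = subsidy × quantity = 21 × 143 = 3003.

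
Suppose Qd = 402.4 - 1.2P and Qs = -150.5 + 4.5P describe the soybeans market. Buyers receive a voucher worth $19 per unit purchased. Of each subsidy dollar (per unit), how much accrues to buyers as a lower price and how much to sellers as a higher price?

Pre-subsidy: 402.4 - 1.2P = -150.5 + 4.5P gives P* = 97, Q* = 286.
With the rebate, buyers effectively pay Pb = Ps − 19, where Ps is the price sellers receive.
Demand in terms of Ps becomes Qd = 402.4 − 1.2(Ps − 19) = 425.2 - 1.2Ps. Setting this equal to supply: 425.2 - 1.2Ps = -150.5 + 4.5Ps, so Ps = 101.
Buyers pay Pb = 101 − 19 = 82; Q' = -150.5 + 4.5·101 = 304.
Buyers' price falls by P* − Pb = 97 − 82 = 15; sellers' price rises by Ps − P* = 101 − 97 = 4.

Buyers gain $15 per unit; sellers gain $4 per unit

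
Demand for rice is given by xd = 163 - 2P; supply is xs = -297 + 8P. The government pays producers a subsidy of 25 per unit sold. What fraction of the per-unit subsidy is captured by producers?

Producer share = 0.2

Pre-subsidy: 163 - 2P = -297 + 8P gives P* = 46, x* = 71.
With the subsidy, sellers receive Ps = Pb + 25 for each unit, where Pb is the price buyers pay.
Supply in terms of Pb becomes xs = -297 + 8(Pb + 25) = -97 + 8Pb. Setting this equal to demand: 163 - 2Pb = -97 + 8Pb, so Pb = 26.
Sellers receive Ps = 26 + 25 = 51; x' = 163 − 2·26 = 111.
Buyers' price falls by P* − Pb = 46 − 26 = 20; sellers' price rises by Ps − P* = 51 − 46 = 5.
So producers capture 5/25 = 0.2 of each unit of subsidy.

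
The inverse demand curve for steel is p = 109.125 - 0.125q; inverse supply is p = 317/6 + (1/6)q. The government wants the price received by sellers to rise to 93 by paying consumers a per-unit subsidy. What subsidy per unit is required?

Required subsidy s = 14 per unit

At a seller price of 93, quantity supplied is -317 + 6·93 = 241.
Buyers absorb 241 only when they pay pb = 109.125 − 0.125·241 = 79.
s = ps − pb = 93 − 79 = 14.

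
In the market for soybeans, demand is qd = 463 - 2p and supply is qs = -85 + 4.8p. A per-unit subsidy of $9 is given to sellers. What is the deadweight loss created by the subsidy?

Pre-subsidy: 463 - 2p = -85 + 4.8p gives p* = 1370/17, q* = 5131/17.
With the subsidy, sellers receive ps = pb + 9 for each unit, where pb is the price buyers pay.
Supply in terms of pb becomes qs = -85 + 4.8(pb + 9) = -41.8 + 4.8pb. Setting this equal to demand: 463 - 2pb = -41.8 + 4.8pb, so pb = 1262/17.
Sellers receive ps = 1262/17 + 9 = 1415/17; q' = 463 − 2·(1262/17) = 5347/17.
The subsidy expands output by 5347/17 − 5131/17 = 216/17 past the efficient level; on those units the gap between marginal cost and willingness to pay runs from 0 up to 9.
DWL = ½ × 9 × 216/17 = 972/17.

Deadweight loss = 972/17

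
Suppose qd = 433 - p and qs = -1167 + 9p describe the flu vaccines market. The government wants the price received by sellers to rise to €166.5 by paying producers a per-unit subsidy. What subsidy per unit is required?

At a seller price of 166.5, quantity supplied is -1167 + 9·166.5 = 331.5.
Buyers absorb 331.5 only when they pay pb with 433 − 1·pb = 331.5, i.e. pb = 101.5.
s = ps − pb = 166.5 − 101.5 = 65.

Required subsidy s = €65 per unit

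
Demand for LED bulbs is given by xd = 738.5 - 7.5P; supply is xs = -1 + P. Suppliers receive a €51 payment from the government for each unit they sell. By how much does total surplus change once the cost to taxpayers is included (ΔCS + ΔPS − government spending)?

Pre-subsidy: 738.5 - 7.5P = -1 + P gives P* = 87, x* = 86.
With the subsidy, sellers receive Ps = Pb + 51 for each unit, where Pb is the price buyers pay.
Supply in terms of Pb becomes xs = -1 + 1(Pb + 51) = 50 + Pb. Setting this equal to demand: 738.5 - 7.5Pb = 50 + Pb, so Pb = 81.
Sellers receive Ps = 81 + 51 = 132; x' = 738.5 − 7.5·81 = 131.
ΔCS = ½(86 + 131)(87 − 81) = 651; ΔPS = ½(86 + 131)(132 − 87) = 4882.5.
Government spending = 51 × 131 = 6681.
Net change = 651 + 4882.5 − 6681 = -1147.5. The loss equals the DWL triangle ½·51·45.

Net change in total surplus = -€1147.5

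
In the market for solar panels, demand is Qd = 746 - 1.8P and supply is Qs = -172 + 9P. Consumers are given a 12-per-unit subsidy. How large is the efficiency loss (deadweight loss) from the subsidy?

Deadweight loss = 108

Pre-subsidy: 746 - 1.8P = -172 + 9P gives P* = 85, Q* = 593.
With the rebate, buyers effectively pay Pb = Ps − 12, where Ps is the price sellers receive.
Demand in terms of Ps becomes Qd = 746 − 1.8(Ps − 12) = 767.6 - 1.8Ps. Setting this equal to supply: 767.6 - 1.8Ps = -172 + 9Ps, so Ps = 87.
Buyers pay Pb = 87 − 12 = 75; Q' = -172 + 9·87 = 611.
The subsidy expands output by 611 − 593 = 18 past the efficient level; on those units the gap between marginal cost and willingness to pay runs from 0 up to 12.
DWL = ½ × 12 × 18 = 108.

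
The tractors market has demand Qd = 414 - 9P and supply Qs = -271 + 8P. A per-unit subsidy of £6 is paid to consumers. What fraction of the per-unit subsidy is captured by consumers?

Consumer share = 8/17

Pre-subsidy: 414 - 9P = -271 + 8P gives P* = 685/17, Q* = 873/17.
With the rebate, buyers effectively pay Pb = Ps − 6, where Ps is the price sellers receive.
Demand in terms of Ps becomes Qd = 414 − 9(Ps − 6) = 468 - 9Ps. Setting this equal to supply: 468 - 9Ps = -271 + 8Ps, so Ps = 739/17.
Buyers pay Pb = 739/17 − 6 = 637/17; Q' = -271 + 8·(739/17) = 1305/17.
Buyers' price falls by P* − Pb = 685/17 − 637/17 = 48/17; sellers' price rises by Ps − P* = 739/17 − 685/17 = 54/17.
So consumers capture (48/17)/6 = 8/17 of each unit of subsidy.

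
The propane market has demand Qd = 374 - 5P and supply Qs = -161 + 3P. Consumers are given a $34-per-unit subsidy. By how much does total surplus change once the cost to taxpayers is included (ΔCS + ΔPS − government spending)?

Net change in total surplus = -$1083.75

Pre-subsidy: 374 - 5P = -161 + 3P gives P* = 66.875, Q* = 39.625.
With the rebate, buyers effectively pay Pb = Ps − 34, where Ps is the price sellers receive.
Demand in terms of Ps becomes Qd = 374 − 5(Ps − 34) = 544 - 5Ps. Setting this equal to supply: 544 - 5Ps = -161 + 3Ps, so Ps = 88.125.
Buyers pay Pb = 88.125 − 34 = 54.125; Q' = -161 + 3·88.125 = 103.375.
ΔCS = ½(39.625 + 103.375)(66.875 − 54.125) = 911.625; ΔPS = ½(39.625 + 103.375)(88.125 − 66.875) = 1519.375.
Government spending = 34 × 103.375 = 3514.75.
Net change = 911.625 + 1519.375 − 3514.75 = -1083.75. The loss equals the DWL triangle ½·34·63.75.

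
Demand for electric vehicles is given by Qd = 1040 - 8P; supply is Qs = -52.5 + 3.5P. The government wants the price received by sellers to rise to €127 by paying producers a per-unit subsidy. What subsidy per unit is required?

Required subsidy s = €46 per unit

At a seller price of 127, quantity supplied is -52.5 + 3.5·127 = 392.
Buyers absorb 392 only when they pay Pb with 1040 − 8·Pb = 392, i.e. Pb = 81.
s = Ps − Pb = 127 − 81 = 46.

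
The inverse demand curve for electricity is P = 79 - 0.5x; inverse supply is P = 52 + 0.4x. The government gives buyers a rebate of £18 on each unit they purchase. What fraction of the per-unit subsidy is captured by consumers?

Pre-subsidy: 79 - 0.5x = 52 + 0.4x gives x* = 30 and P* = 64.
With the rebate, buyers effectively pay Pb = Ps − 18, where Ps is the price sellers receive.
On the curves, Pb = 79 - 0.5x and Ps = 52 + 0.4x; the wedge Ps − Pb = 18 gives 52 + 0.4x − (79 - 0.5x) = 18, so x' = 50.
Then Pb = 79 − 0.5·50 = 54 and Ps = 52 + 0.4·50 = 72.
Buyers' price falls by P* − Pb = 64 − 54 = 10; sellers' price rises by Ps − P* = 72 − 64 = 8.
So consumers capture 10/18 = 5/9 of each unit of subsidy.

Consumer share = 5/9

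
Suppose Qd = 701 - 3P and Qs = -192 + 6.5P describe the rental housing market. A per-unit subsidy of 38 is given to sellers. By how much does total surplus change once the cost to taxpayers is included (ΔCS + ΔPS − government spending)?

Net change in total surplus = -1482

Pre-subsidy: 701 - 3P = -192 + 6.5P gives P* = 94, Q* = 419.
With the subsidy, sellers receive Ps = Pb + 38 for each unit, where Pb is the price buyers pay.
Supply in terms of Pb becomes Qs = -192 + 6.5(Pb + 38) = 55 + 6.5Pb. Setting this equal to demand: 701 - 3Pb = 55 + 6.5Pb, so Pb = 68.
Sellers receive Ps = 68 + 38 = 106; Q' = 701 − 3·68 = 497.
ΔCS = ½(419 + 497)(94 − 68) = 11908; ΔPS = ½(419 + 497)(106 − 94) = 5496.
Government spending = 38 × 497 = 18886.
Net change = 11908 + 5496 − 18886 = -1482. The loss equals the DWL triangle ½·38·78.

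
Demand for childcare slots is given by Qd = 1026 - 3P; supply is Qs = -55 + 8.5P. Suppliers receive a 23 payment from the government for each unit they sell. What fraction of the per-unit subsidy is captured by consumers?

Consumer share = 17/23

Pre-subsidy: 1026 - 3P = -55 + 8.5P gives P* = 94, Q* = 744.
With the subsidy, sellers receive Ps = Pb + 23 for each unit, where Pb is the price buyers pay.
Supply in terms of Pb becomes Qs = -55 + 8.5(Pb + 23) = 140.5 + 8.5Pb. Setting this equal to demand: 1026 - 3Pb = 140.5 + 8.5Pb, so Pb = 77.
Sellers receive Ps = 77 + 23 = 100; Q' = 1026 − 3·77 = 795.
Buyers' price falls by P* − Pb = 94 − 77 = 17; sellers' price rises by Ps − P* = 100 − 94 = 6.
So consumers capture 17/23 = 17/23 of each unit of subsidy.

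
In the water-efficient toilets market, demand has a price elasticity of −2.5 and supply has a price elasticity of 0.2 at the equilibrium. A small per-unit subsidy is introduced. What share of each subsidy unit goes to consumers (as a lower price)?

Consumer share = 2/27

For a small subsidy around the equilibrium, the benefit split depends on the relative slopes, which at a point are proportional to the elasticities.
Buyer share = εs/(εs + |εd|) = 0.2/(0.2 + 2.5) = 2/27; seller share = |εd|/(εs + |εd|) = 25/27.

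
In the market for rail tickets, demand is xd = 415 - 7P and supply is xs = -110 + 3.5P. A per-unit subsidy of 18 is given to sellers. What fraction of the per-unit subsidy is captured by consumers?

Consumer share = 1/3

Pre-subsidy: 415 - 7P = -110 + 3.5P gives P* = 50, x* = 65.
With the subsidy, sellers receive Ps = Pb + 18 for each unit, where Pb is the price buyers pay.
Supply in terms of Pb becomes xs = -110 + 3.5(Pb + 18) = -47 + 3.5Pb. Setting this equal to demand: 415 - 7Pb = -47 + 3.5Pb, so Pb = 44.
Sellers receive Ps = 44 + 18 = 62; x' = 415 − 7·44 = 107.
Buyers' price falls by P* − Pb = 50 − 44 = 6; sellers' price rises by Ps − P* = 62 − 50 = 12.
So consumers capture 6/18 = 1/3 of each unit of subsidy.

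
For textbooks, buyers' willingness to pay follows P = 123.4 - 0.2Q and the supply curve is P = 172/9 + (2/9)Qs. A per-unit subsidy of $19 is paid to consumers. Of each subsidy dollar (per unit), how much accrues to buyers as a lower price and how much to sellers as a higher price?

Buyers gain $9 per unit; sellers gain $10 per unit

Pre-subsidy: 123.4 - 0.2Q = 172/9 + (2/9)Q gives Q* = 247 and P* = 74.
With the rebate, buyers effectively pay Pb = Ps − 19, where Ps is the price sellers receive.
On the curves, Pb = 123.4 - 0.2Q and Ps = 172/9 + (2/9)Q; the wedge Ps − Pb = 19 gives 172/9 + (2/9)Q − (123.4 - 0.2Q) = 19, so Q' = 292.
Then Pb = 123.4 − 0.2·292 = 65 and Ps = 172/9 + (2/9)·292 = 84.
Buyers' price falls by P* − Pb = 74 − 65 = 9; sellers' price rises by Ps − P* = 84 − 74 = 10.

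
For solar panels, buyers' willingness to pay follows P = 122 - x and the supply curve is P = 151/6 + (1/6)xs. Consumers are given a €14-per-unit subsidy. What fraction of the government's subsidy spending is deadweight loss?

DWL / government spending = 6/95

Pre-subsidy: 122 - x = 151/6 + (1/6)x gives x* = 83 and P* = 39.
With the rebate, buyers effectively pay Pb = Ps − 14, where Ps is the price sellers receive.
On the curves, Pb = 122 - x and Ps = 151/6 + (1/6)x; the wedge Ps − Pb = 14 gives 151/6 + (1/6)x − (122 - x) = 14, so x' = 95.
Then Pb = 122 − 1·95 = 27 and Ps = 151/6 + (1/6)·95 = 41.
ΔCS = ½(83 + 95)(39 − 27) = 1068; ΔPS = ½(83 + 95)(41 − 39) = 178.
Government spending = 14 × 95 = 1330.
DWL = ½ × 14 × (95 − 83) = 84; fraction = 84 / 1330 = 6/95.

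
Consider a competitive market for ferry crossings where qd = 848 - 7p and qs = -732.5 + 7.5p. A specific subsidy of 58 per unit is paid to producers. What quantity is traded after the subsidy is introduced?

q' = 295

Pre-subsidy: 848 - 7p = -732.5 + 7.5p gives p* = 109, q* = 85.
With the subsidy, sellers receive ps = pb + 58 for each unit, where pb is the price buyers pay.
Supply in terms of pb becomes qs = -732.5 + 7.5(pb + 58) = -297.5 + 7.5pb. Setting this equal to demand: 848 - 7pb = -297.5 + 7.5pb, so pb = 79.
Sellers receive ps = 79 + 58 = 137; q' = 848 − 7·79 = 295.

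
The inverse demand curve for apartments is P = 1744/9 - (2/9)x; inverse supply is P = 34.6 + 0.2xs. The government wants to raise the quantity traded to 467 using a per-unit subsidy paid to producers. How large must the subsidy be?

Required subsidy s = 38 per unit

At x = 467, from the demand curve buyers pay Pb = 1744/9 − (2/9)·467 = 90; from the supply curve sellers need Ps = 34.6 + 0.2·467 = 128.
The subsidy must fill the gap: s = Ps − Pb = 128 − 90 = 38.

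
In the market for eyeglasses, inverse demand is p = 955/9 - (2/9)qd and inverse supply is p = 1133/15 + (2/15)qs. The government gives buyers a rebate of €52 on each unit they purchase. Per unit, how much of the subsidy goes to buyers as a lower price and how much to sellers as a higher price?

Pre-subsidy: 955/9 - (2/9)q = 1133/15 + (2/15)q gives q* = 86 and p* = 87.
With the rebate, buyers effectively pay pb = ps − 52, where ps is the price sellers receive.
On the curves, pb = 955/9 - (2/9)q and ps = 1133/15 + (2/15)q; the wedge ps − pb = 52 gives 1133/15 + (2/15)q − (955/9 - (2/9)q) = 52, so q' = 232.25.
Then pb = 955/9 − (2/9)·232.25 = 54.5 and ps = 1133/15 + (2/15)·232.25 = 106.5.
Buyers' price falls by p* − pb = 87 − 54.5 = 32.5; sellers' price rises by ps − p* = 106.5 − 87 = 19.5.

Buyers gain €32.5 per unit; sellers gain €19.5 per unit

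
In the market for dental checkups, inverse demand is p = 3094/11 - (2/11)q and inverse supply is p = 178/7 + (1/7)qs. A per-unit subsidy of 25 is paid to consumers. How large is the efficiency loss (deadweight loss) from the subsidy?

Deadweight loss = 962.5

Pre-subsidy: 3094/11 - (2/11)q = 178/7 + (1/7)q gives q* = 788 and p* = 138.
With the rebate, buyers effectively pay pb = ps − 25, where ps is the price sellers receive.
On the curves, pb = 3094/11 - (2/11)q and ps = 178/7 + (1/7)q; the wedge ps − pb = 25 gives 178/7 + (1/7)q − (3094/11 - (2/11)q) = 25, so q' = 865.
Then pb = 3094/11 − (2/11)·865 = 124 and ps = 178/7 + (1/7)·865 = 149.
The subsidy expands output by 865 − 788 = 77 past the efficient level; on those units the gap between marginal cost and willingness to pay runs from 0 up to 25.
DWL = ½ × 25 × 77 = 962.5.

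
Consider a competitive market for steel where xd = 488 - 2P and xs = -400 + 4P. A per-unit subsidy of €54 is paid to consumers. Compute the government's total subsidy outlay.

Government cost = €14256

Pre-subsidy: 488 - 2P = -400 + 4P gives P* = 148, x* = 192.
With the rebate, buyers effectively pay Pb = Ps − 54, where Ps is the price sellers receive.
Demand in terms of Ps becomes xd = 488 − 2(Ps − 54) = 596 - 2Ps. Setting this equal to supply: 596 - 2Ps = -400 + 4Ps, so Ps = 166.
Buyers pay Pb = 166 − 54 = 112; x' = -400 + 4·166 = 264.
Government outlay = subsidy × quantity = 54 × 264 = 14256.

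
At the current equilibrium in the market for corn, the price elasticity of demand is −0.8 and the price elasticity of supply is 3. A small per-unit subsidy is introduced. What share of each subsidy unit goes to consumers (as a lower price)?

For a small subsidy around the equilibrium, the benefit split depends on the relative slopes, which at a point are proportional to the elasticities.
Buyer share = εs/(εs + |εd|) = 3/(3 + 0.8) = 15/19; seller share = |εd|/(εs + |εd|) = 4/19.

Consumer share = 15/19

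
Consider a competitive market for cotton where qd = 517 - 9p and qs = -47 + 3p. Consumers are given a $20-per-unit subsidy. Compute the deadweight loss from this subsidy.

Deadweight loss = $450

Pre-subsidy: 517 - 9p = -47 + 3p gives p* = 47, q* = 94.
With the rebate, buyers effectively pay pb = ps − 20, where ps is the price sellers receive.
Demand in terms of ps becomes qd = 517 − 9(ps − 20) = 697 - 9ps. Setting this equal to supply: 697 - 9ps = -47 + 3ps, so ps = 62.
Buyers pay pb = 62 − 20 = 42; q' = -47 + 3·62 = 139.
The subsidy expands output by 139 − 94 = 45 past the efficient level; on those units the gap between marginal cost and willingness to pay runs from 0 up to 20.
DWL = ½ × 20 × 45 = 450.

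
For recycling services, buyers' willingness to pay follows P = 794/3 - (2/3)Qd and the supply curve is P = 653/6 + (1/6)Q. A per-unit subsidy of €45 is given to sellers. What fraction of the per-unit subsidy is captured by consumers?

Pre-subsidy: 794/3 - (2/3)Q = 653/6 + (1/6)Q gives Q* = 187 and P* = 140.
With the subsidy, sellers receive Ps = Pb + 45 for each unit, where Pb is the price buyers pay.
On the curves, Pb = 794/3 - (2/3)Q and Ps = 653/6 + (1/6)Q; the wedge Ps − Pb = 45 gives 653/6 + (1/6)Q − (794/3 - (2/3)Q) = 45, so Q' = 241.
Then Pb = 794/3 − (2/3)·241 = 104 and Ps = 653/6 + (1/6)·241 = 149.
Buyers' price falls by P* − Pb = 140 − 104 = 36; sellers' price rises by Ps − P* = 149 − 140 = 9.
So consumers capture 36/45 = 0.8 of each unit of subsidy.

Consumer share = 0.8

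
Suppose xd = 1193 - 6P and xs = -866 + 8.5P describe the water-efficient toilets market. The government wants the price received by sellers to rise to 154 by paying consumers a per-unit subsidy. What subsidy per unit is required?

At a seller price of 154, quantity supplied is -866 + 8.5·154 = 443.
Buyers absorb 443 only when they pay Pb with 1193 − 6·Pb = 443, i.e. Pb = 125.
s = Ps − Pb = 154 − 125 = 29.

Required subsidy s = 29 per unit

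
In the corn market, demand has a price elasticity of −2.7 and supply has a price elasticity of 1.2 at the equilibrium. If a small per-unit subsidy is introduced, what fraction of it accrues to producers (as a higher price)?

Producer share = 9/13

For a small subsidy around the equilibrium, the benefit split depends on the relative slopes, which at a point are proportional to the elasticities.
Buyer share = εs/(εs + |εd|) = 1.2/(1.2 + 2.7) = 4/13; seller share = |εd|/(εs + |εd|) = 9/13.
So producers capture 9/13 of the subsidy.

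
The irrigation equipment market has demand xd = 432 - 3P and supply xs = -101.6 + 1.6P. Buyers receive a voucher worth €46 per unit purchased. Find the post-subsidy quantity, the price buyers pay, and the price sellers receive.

Pre-subsidy: 432 - 3P = -101.6 + 1.6P gives P* = 116, x* = 84.
With the rebate, buyers effectively pay Pb = Ps − 46, where Ps is the price sellers receive.
Demand in terms of Ps becomes xd = 432 − 3(Ps − 46) = 570 - 3Ps. Setting this equal to supply: 570 - 3Ps = -101.6 + 1.6Ps, so Ps = 146.
Buyers pay Pb = 146 − 46 = 100; x' = -101.6 + 1.6·146 = 132.

x' = 132; buyers pay €100; sellers receive €146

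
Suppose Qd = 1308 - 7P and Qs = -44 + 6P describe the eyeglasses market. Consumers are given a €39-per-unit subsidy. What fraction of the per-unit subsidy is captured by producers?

Producer share = 7/13

Pre-subsidy: 1308 - 7P = -44 + 6P gives P* = 104, Q* = 580.
With the rebate, buyers effectively pay Pb = Ps − 39, where Ps is the price sellers receive.
Demand in terms of Ps becomes Qd = 1308 − 7(Ps − 39) = 1581 - 7Ps. Setting this equal to supply: 1581 - 7Ps = -44 + 6Ps, so Ps = 125.
Buyers pay Pb = 125 − 39 = 86; Q' = -44 + 6·125 = 706.
Buyers' price falls by P* − Pb = 104 − 86 = 18; sellers' price rises by Ps − P* = 125 − 104 = 21.
So producers capture 21/39 = 7/13 of each unit of subsidy.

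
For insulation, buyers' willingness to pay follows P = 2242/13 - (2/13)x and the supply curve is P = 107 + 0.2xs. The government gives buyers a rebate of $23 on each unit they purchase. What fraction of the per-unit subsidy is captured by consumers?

Consumer share = 10/23

Pre-subsidy: 2242/13 - (2/13)x = 107 + 0.2x gives x* = 185 and P* = 144.
With the rebate, buyers effectively pay Pb = Ps − 23, where Ps is the price sellers receive.
On the curves, Pb = 2242/13 - (2/13)x and Ps = 107 + 0.2x; the wedge Ps − Pb = 23 gives 107 + 0.2x − (2242/13 - (2/13)x) = 23, so x' = 250.
Then Pb = 2242/13 − (2/13)·250 = 134 and Ps = 107 + 0.2·250 = 157.
Buyers' price falls by P* − Pb = 144 − 134 = 10; sellers' price rises by Ps − P* = 157 − 144 = 13.
So consumers capture 10/23 = 10/23 of each unit of subsidy.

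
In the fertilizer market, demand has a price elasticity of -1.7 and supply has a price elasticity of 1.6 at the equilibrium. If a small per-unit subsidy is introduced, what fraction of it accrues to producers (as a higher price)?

Producer share = 17/33

For a small subsidy around the equilibrium, the benefit split depends on the relative slopes, which at a point are proportional to the elasticities.
Buyer share = εs/(εs + |εd|) = 1.6/(1.6 + 1.7) = 16/33; seller share = |εd|/(εs + |εd|) = 17/33.
So producers capture 17/33 of the subsidy.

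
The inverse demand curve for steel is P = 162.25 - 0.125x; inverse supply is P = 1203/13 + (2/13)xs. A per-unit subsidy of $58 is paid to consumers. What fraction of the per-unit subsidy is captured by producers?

Producer share = 16/29

Pre-subsidy: 162.25 - 0.125x = 1203/13 + (2/13)x gives x* = 250 and P* = 131.
With the rebate, buyers effectively pay Pb = Ps − 58, where Ps is the price sellers receive.
On the curves, Pb = 162.25 - 0.125x and Ps = 1203/13 + (2/13)x; the wedge Ps − Pb = 58 gives 1203/13 + (2/13)x − (162.25 - 0.125x) = 58, so x' = 458.
Then Pb = 162.25 − 0.125·458 = 105 and Ps = 1203/13 + (2/13)·458 = 163.
Buyers' price falls by P* − Pb = 131 − 105 = 26; sellers' price rises by Ps − P* = 163 − 131 = 32.
So producers capture 32/58 = 16/29 of each unit of subsidy.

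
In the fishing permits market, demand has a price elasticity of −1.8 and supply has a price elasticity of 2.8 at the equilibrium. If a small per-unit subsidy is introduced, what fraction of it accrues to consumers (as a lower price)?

For a small subsidy around the equilibrium, the benefit split depends on the relative slopes, which at a point are proportional to the elasticities.
Buyer share = εs/(εs + |εd|) = 2.8/(2.8 + 1.8) = 14/23; seller share = |εd|/(εs + |εd|) = 9/23.

Consumer share = 14/23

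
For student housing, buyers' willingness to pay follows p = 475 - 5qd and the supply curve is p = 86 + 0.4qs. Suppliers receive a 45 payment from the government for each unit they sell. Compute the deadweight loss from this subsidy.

Deadweight loss = 187.5

Pre-subsidy: 475 - 5q = 86 + 0.4q gives q* = 1945/27 and p* = 3100/27.
With the subsidy, sellers receive ps = pb + 45 for each unit, where pb is the price buyers pay.
On the curves, pb = 475 - 5q and ps = 86 + 0.4q; the wedge ps − pb = 45 gives 86 + 0.4q − (475 - 5q) = 45, so q' = 2170/27.
Then pb = 475 − 5·(2170/27) = 1975/27 and ps = 86 + 0.4·(2170/27) = 3190/27.
The subsidy expands output by 2170/27 − 1945/27 = 25/3 past the efficient level; on those units the gap between marginal cost and willingness to pay runs from 0 up to 45.
DWL = ½ × 45 × 25/3 = 187.5.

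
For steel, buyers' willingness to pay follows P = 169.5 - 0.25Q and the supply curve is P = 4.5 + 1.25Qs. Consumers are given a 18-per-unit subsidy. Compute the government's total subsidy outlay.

Government cost = 2196

Pre-subsidy: 169.5 - 0.25Q = 4.5 + 1.25Q gives Q* = 110 and P* = 142.
With the rebate, buyers effectively pay Pb = Ps − 18, where Ps is the price sellers receive.
On the curves, Pb = 169.5 - 0.25Q and Ps = 4.5 + 1.25Q; the wedge Ps − Pb = 18 gives 4.5 + 1.25Q − (169.5 - 0.25Q) = 18, so Q' = 122.
Then Pb = 169.5 − 0.25·122 = 139 and Ps = 4.5 + 1.25·122 = 157.
Government outlay = subsidy × quantity = 18 × 122 = 2196.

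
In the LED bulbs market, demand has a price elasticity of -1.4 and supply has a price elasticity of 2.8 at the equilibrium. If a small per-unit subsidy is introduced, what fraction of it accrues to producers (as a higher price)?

Producer share = 1/3

For a small subsidy around the equilibrium, the benefit split depends on the relative slopes, which at a point are proportional to the elasticities.
Buyer share = εs/(εs + |εd|) = 2.8/(2.8 + 1.4) = 2/3; seller share = |εd|/(εs + |εd|) = 1/3.
So producers capture 1/3 of the subsidy.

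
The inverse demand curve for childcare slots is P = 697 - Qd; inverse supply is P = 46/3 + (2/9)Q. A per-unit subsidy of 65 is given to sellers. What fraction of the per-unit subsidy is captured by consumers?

Consumer share = 9/11

Pre-subsidy: 697 - Q = 46/3 + (2/9)Q gives Q* = 6135/11 and P* = 1532/11.
With the subsidy, sellers receive Ps = Pb + 65 for each unit, where Pb is the price buyers pay.
On the curves, Pb = 697 - Q and Ps = 46/3 + (2/9)Q; the wedge Ps − Pb = 65 gives 46/3 + (2/9)Q − (697 - Q) = 65, so Q' = 6720/11.
Then Pb = 697 − 1·(6720/11) = 947/11 and Ps = 46/3 + (2/9)·(6720/11) = 1662/11.
Buyers' price falls by P* − Pb = 1532/11 − 947/11 = 585/11; sellers' price rises by Ps − P* = 1662/11 − 1532/11 = 130/11.
So consumers capture (585/11)/65 = 9/11 of each unit of subsidy.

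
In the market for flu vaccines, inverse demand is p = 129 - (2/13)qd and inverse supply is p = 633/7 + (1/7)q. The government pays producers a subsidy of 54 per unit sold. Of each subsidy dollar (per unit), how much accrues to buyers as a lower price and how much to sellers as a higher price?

Pre-subsidy: 129 - (2/13)q = 633/7 + (1/7)q gives q* = 130 and p* = 109.
With the subsidy, sellers receive ps = pb + 54 for each unit, where pb is the price buyers pay.
On the curves, pb = 129 - (2/13)q and ps = 633/7 + (1/7)q; the wedge ps − pb = 54 gives 633/7 + (1/7)q − (129 - (2/13)q) = 54, so q' = 312.
Then pb = 129 − (2/13)·312 = 81 and ps = 633/7 + (1/7)·312 = 135.
Buyers' price falls by p* − pb = 109 − 81 = 28; sellers' price rises by ps − p* = 135 − 109 = 26.

Buyers gain 28 per unit; sellers gain 26 per unit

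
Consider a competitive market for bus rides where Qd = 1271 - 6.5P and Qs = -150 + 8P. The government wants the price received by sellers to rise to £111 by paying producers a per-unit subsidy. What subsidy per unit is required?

At a seller price of 111, quantity supplied is -150 + 8·111 = 738.
Buyers absorb 738 only when they pay Pb with 1271 − 6.5·Pb = 738, i.e. Pb = 82.
s = Ps − Pb = 111 − 82 = 29.

Required subsidy s = £29 per unit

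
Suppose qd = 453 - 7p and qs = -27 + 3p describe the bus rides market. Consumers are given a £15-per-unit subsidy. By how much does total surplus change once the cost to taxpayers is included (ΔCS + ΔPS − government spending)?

Net change in total surplus = -£236.25

Pre-subsidy: 453 - 7p = -27 + 3p gives p* = 48, q* = 117.
With the rebate, buyers effectively pay pb = ps − 15, where ps is the price sellers receive.
Demand in terms of ps becomes qd = 453 − 7(ps − 15) = 558 - 7ps. Setting this equal to supply: 558 - 7ps = -27 + 3ps, so ps = 58.5.
Buyers pay pb = 58.5 − 15 = 43.5; q' = -27 + 3·58.5 = 148.5.
ΔCS = ½(117 + 148.5)(48 − 43.5) = 597.375; ΔPS = ½(117 + 148.5)(58.5 − 48) = 1393.875.
Government spending = 15 × 148.5 = 2227.5.
Net change = 597.375 + 1393.875 − 2227.5 = -236.25. The loss equals the DWL triangle ½·15·31.5.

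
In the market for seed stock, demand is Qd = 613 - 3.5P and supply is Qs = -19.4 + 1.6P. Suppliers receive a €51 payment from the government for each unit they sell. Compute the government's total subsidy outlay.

Government cost = €11985

Pre-subsidy: 613 - 3.5P = -19.4 + 1.6P gives P* = 124, Q* = 179.
With the subsidy, sellers receive Ps = Pb + 51 for each unit, where Pb is the price buyers pay.
Supply in terms of Pb becomes Qs = -19.4 + 1.6(Pb + 51) = 62.2 + 1.6Pb. Setting this equal to demand: 613 - 3.5Pb = 62.2 + 1.6Pb, so Pb = 108.
Sellers receive Ps = 108 + 51 = 159; Q' = 613 − 3.5·108 = 235.
Government outlay = subsidy × quantity = 51 × 235 = 11985.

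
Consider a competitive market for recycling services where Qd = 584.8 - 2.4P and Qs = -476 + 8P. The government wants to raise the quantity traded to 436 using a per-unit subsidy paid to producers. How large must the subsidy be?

At Q = 436, invert demand for the buyer price: Pb = (584.8 − 436)/2.4 = 62; invert supply for the seller price: Ps = (436 − (-476))/8 = 114.
The subsidy must fill the gap: s = Ps − Pb = 114 − 62 = 52.

Required subsidy s = 52 per unit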